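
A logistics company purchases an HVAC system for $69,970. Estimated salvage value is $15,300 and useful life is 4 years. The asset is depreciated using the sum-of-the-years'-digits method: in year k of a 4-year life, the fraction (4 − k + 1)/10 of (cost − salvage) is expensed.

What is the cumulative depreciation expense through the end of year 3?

$49,203

Depreciable base = $69,970 − $15,300 = $54,670.
Sum of the years' digits = 4+3+2+1 = 10.
Year 1: $54,670 × 4/10 = $21,868. Book value $48,102.
Year 2: $54,670 × 3/10 = $16,401. Book value $31,701.
Year 3: $54,670 × 2/10 = $10,934. Book value $20,767.
Accumulated through year 3 = $69,970 − $20,767 = $49,203.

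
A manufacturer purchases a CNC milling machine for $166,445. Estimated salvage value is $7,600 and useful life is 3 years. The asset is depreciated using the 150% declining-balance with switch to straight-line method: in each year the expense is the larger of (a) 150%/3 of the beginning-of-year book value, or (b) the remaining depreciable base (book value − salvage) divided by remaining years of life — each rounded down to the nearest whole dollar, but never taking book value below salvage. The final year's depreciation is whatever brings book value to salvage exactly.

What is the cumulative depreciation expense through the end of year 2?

Depreciable base = $166,445 − $7,600 = $158,845.
Year 1: DB = ⌊$166,445 × 150%/3⌋ = $83,222; SL = ⌊$158,845/3⌋ = $52,948 → take DB $83,222. Book value $83,223.
Year 2: DB = ⌊$83,223 × 150%/3⌋ = $41,611; SL = ⌊$75,623/2⌋ = $37,811 → take DB $41,611. Book value $41,612.
Accumulated through year 2 = $166,445 − $41,612 = $124,833.

$124,833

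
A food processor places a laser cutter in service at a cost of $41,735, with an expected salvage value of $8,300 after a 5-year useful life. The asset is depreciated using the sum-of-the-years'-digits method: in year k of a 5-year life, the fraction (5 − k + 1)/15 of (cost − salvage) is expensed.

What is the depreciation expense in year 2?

$8,916

Depreciable base = $41,735 − $8,300 = $33,435.
Sum of the years' digits = 5+4+3+2+1 = 15.
Year 1: $33,435 × 5/15 = $11,145. Book value $30,590.
Year 2: $33,435 × 4/15 = $8,916. Book value $21,674.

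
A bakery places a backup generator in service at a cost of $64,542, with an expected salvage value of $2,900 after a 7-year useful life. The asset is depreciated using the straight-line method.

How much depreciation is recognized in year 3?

Depreciable base = $64,542 − $2,900 = $61,642.
Annual expense = $61,642 / 7 = $8,806.

$8,806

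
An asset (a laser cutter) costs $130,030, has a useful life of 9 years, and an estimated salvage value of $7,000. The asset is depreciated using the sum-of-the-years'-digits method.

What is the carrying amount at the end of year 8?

$9,734

Depreciable base = $130,030 − $7,000 = $123,030.
Sum of the years' digits = 9+8+7+6+5+4+3+2+1 = 45.
Year 1: $123,030 × 9/45 = $24,606. Book value $105,424.
Year 2: $123,030 × 8/45 = $21,872. Book value $83,552.
Year 3: $123,030 × 7/45 = $19,138. Book value $64,414.
Year 4: $123,030 × 6/45 = $16,404. Book value $48,010.
Year 5: $123,030 × 5/45 = $13,670. Book value $34,340.
Year 6: $123,030 × 4/45 = $10,936. Book value $23,404.
Year 7: $123,030 × 3/45 = $8,202. Book value $15,202.
Year 8: $123,030 × 2/45 = $5,468. Book value $9,734.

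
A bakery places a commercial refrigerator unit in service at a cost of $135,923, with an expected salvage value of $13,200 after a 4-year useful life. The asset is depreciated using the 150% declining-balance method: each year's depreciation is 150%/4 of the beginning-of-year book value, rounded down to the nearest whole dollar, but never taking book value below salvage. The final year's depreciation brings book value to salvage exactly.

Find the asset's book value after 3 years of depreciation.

Depreciable base = $135,923 − $13,200 = $122,723.
Year 1: ⌊$135,923 × 150%/4⌋ = $50,971. Book value $84,952.
Year 2: ⌊$84,952 × 150%/4⌋ = $31,857. Book value $53,095.
Year 3: ⌊$53,095 × 150%/4⌋ = $19,910. Book value $33,185.

$33,185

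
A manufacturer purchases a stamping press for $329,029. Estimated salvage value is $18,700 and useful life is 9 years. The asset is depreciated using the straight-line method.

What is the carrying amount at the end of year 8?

$53,181

Depreciable base = $329,029 − $18,700 = $310,329.
Annual expense = $310,329 / 9 = $34,481.
End of year 1: book value $294,548.
End of year 2: book value $260,067.
End of year 3: book value $225,586.
End of year 4: book value $191,105.
End of year 5: book value $156,624.
End of year 6: book value $122,143.
End of year 7: book value $87,662.
End of year 8: book value $53,181.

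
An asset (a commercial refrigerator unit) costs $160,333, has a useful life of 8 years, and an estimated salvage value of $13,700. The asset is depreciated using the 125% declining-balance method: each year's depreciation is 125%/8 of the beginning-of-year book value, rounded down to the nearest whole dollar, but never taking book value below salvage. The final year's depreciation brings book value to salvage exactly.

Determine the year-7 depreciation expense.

$9,039

Depreciable base = $160,333 − $13,700 = $146,633.
Year 1: ⌊$160,333 × 125%/8⌋ = $25,052. Book value $135,281.
Year 2: ⌊$135,281 × 125%/8⌋ = $21,137. Book value $114,144.
Year 3: ⌊$114,144 × 125%/8⌋ = $17,835. Book value $96,309.
Year 4: ⌊$96,309 × 125%/8⌋ = $15,048. Book value $81,261.
Year 5: ⌊$81,261 × 125%/8⌋ = $12,697. Book value $68,564.
Year 6: ⌊$68,564 × 125%/8⌋ = $10,713. Book value $57,851.
Year 7: ⌊$57,851 × 125%/8⌋ = $9,039. Book value $48,812.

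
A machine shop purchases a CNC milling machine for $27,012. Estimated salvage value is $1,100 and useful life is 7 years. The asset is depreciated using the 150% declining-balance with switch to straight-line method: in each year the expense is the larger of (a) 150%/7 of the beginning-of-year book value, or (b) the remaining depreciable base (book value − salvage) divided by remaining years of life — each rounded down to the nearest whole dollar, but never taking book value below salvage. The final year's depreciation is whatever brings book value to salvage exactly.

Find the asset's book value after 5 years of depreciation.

Depreciable base = $27,012 − $1,100 = $25,912.
Year 1: DB = ⌊$27,012 × 150%/7⌋ = $5,788; SL = ⌊$25,912/7⌋ = $3,701 → take DB $5,788. Book value $21,224.
Year 2: DB = ⌊$21,224 × 150%/7⌋ = $4,548; SL = ⌊$20,124/6⌋ = $3,354 → take DB $4,548. Book value $16,676.
Year 3: DB = ⌊$16,676 × 150%/7⌋ = $3,573; SL = ⌊$15,576/5⌋ = $3,115 → take DB $3,573. Book value $13,103.
Year 4: DB = ⌊$13,103 × 150%/7⌋ = $2,807; SL = ⌊$12,003/4⌋ = $3,000 → take SL $3,000. Book value $10,103.
Year 5: DB = ⌊$10,103 × 150%/7⌋ = $2,164; SL = ⌊$9,003/3⌋ = $3,001 → take SL $3,001. Book value $7,102.

$7,102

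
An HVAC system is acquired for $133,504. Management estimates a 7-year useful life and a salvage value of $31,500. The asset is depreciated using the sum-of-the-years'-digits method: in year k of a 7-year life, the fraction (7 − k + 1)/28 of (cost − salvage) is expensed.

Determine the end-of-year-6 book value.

Depreciable base = $133,504 − $31,500 = $102,004.
Sum of the years' digits = 7+6+5+4+3+2+1 = 28.
Year 1: $102,004 × 7/28 = $25,501. Book value $108,003.
Year 2: $102,004 × 6/28 = $21,858. Book value $86,145.
Year 3: $102,004 × 5/28 = $18,215. Book value $67,930.
Year 4: $102,004 × 4/28 = $14,572. Book value $53,358.
Year 5: $102,004 × 3/28 = $10,929. Book value $42,429.
Year 6: $102,004 × 2/28 = $7,286. Book value $35,143.

$35,143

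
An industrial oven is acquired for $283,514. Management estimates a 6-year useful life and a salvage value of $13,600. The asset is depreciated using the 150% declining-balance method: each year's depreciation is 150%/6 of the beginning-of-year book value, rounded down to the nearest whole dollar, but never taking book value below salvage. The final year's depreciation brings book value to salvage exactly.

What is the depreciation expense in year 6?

$53,680

Depreciable base = $283,514 − $13,600 = $269,914.
Year 1: ⌊$283,514 × 150%/6⌋ = $70,878. Book value $212,636.
Year 2: ⌊$212,636 × 150%/6⌋ = $53,159. Book value $159,477.
Year 3: ⌊$159,477 × 150%/6⌋ = $39,869. Book value $119,608.
Year 4: ⌊$119,608 × 150%/6⌋ = $29,902. Book value $89,706.
Year 5: ⌊$89,706 × 150%/6⌋ = $22,426. Book value $67,280.
Year 6 (final): $67,280 − $13,600 = $53,680. Book value $13,600.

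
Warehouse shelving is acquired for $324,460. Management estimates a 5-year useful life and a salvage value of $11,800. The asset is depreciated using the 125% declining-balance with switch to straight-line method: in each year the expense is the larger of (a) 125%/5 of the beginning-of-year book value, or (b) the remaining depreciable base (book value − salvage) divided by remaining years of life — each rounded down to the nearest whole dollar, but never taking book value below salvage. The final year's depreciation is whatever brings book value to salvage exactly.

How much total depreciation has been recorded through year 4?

Depreciable base = $324,460 − $11,800 = $312,660.
Year 1: DB = ⌊$324,460 × 125%/5⌋ = $81,115; SL = ⌊$312,660/5⌋ = $62,532 → take DB $81,115. Book value $243,345.
Year 2: DB = ⌊$243,345 × 125%/5⌋ = $60,836; SL = ⌊$231,545/4⌋ = $57,886 → take DB $60,836. Book value $182,509.
Year 3: DB = ⌊$182,509 × 125%/5⌋ = $45,627; SL = ⌊$170,709/3⌋ = $56,903 → take SL $56,903. Book value $125,606.
Year 4: DB = ⌊$125,606 × 125%/5⌋ = $31,401; SL = ⌊$113,806/2⌋ = $56,903 → take SL $56,903. Book value $68,703.
Accumulated through year 4 = $324,460 − $68,703 = $255,757.

$255,757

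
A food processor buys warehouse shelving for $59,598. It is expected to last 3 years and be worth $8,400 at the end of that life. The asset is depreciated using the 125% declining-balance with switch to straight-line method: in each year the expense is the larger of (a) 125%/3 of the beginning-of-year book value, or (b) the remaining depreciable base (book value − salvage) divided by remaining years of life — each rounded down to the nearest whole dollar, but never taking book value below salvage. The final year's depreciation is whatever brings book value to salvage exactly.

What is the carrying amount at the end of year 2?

Depreciable base = $59,598 − $8,400 = $51,198.
Year 1: DB = ⌊$59,598 × 125%/3⌋ = $24,832; SL = ⌊$51,198/3⌋ = $17,066 → take DB $24,832. Book value $34,766.
Year 2: DB = ⌊$34,766 × 125%/3⌋ = $14,485; SL = ⌊$26,366/2⌋ = $13,183 → take DB $14,485. Book value $20,281.

$20,281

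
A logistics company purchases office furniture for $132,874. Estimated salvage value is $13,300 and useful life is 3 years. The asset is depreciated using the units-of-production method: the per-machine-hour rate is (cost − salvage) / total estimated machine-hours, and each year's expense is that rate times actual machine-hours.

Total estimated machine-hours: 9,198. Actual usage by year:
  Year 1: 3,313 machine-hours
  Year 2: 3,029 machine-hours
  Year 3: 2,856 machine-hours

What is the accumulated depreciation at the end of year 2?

Depreciable base = $132,874 − $13,300 = $119,574.
Rate = $119,574 / 9,198 machine-hours = $13 per machine-hour.
Year 1: 3,313 × $13 = $43,069. Book value $89,805.
Year 2: 3,029 × $13 = $39,377. Book value $50,428.
Accumulated through year 2 = $132,874 − $50,428 = $82,446.

$82,446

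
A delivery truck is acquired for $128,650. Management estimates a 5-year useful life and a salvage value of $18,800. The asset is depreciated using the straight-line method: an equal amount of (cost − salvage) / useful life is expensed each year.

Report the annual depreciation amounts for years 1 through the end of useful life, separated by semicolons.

Depreciable base = $128,650 − $18,800 = $109,850.
Annual expense = $109,850 / 5 = $21,970.
End of year 1: book value $106,680.
End of year 2: book value $84,710.
End of year 3: book value $62,740.
End of year 4: book value $40,770.
End of year 5: book value $18,800.

$21,970; $21,970; $21,970; $21,970; $21,970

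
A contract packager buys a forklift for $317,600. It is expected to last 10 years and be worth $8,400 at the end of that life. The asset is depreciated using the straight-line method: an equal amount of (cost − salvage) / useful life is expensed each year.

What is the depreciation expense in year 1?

Depreciable base = $317,600 − $8,400 = $309,200.
Annual expense = $309,200 / 10 = $30,920.

$30,920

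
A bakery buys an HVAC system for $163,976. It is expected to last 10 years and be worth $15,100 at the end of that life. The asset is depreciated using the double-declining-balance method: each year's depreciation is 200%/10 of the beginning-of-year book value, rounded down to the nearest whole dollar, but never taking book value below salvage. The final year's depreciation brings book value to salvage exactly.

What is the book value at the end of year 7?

Depreciable base = $163,976 − $15,100 = $148,876.
Year 1: ⌊$163,976 × 200%/10⌋ = $32,795. Book value $131,181.
Year 2: ⌊$131,181 × 200%/10⌋ = $26,236. Book value $104,945.
Year 3: ⌊$104,945 × 200%/10⌋ = $20,989. Book value $83,956.
Year 4: ⌊$83,956 × 200%/10⌋ = $16,791. Book value $67,165.
Year 5: ⌊$67,165 × 200%/10⌋ = $13,433. Book value $53,732.
Year 6: ⌊$53,732 × 200%/10⌋ = $10,746. Book value $42,986.
Year 7: ⌊$42,986 × 200%/10⌋ = $8,597. Book value $34,389.

$34,389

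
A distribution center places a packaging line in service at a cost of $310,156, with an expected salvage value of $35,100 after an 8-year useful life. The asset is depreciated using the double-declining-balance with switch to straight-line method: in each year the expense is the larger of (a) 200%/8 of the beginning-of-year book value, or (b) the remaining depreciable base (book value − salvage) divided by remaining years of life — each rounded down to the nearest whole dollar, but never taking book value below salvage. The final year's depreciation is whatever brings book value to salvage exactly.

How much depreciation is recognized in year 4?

Depreciable base = $310,156 − $35,100 = $275,056.
Year 1: DB = ⌊$310,156 × 200%/8⌋ = $77,539; SL = ⌊$275,056/8⌋ = $34,382 → take DB $77,539. Book value $232,617.
Year 2: DB = ⌊$232,617 × 200%/8⌋ = $58,154; SL = ⌊$197,517/7⌋ = $28,216 → take DB $58,154. Book value $174,463.
Year 3: DB = ⌊$174,463 × 200%/8⌋ = $43,615; SL = ⌊$139,363/6⌋ = $23,227 → take DB $43,615. Book value $130,848.
Year 4: DB = ⌊$130,848 × 200%/8⌋ = $32,712; SL = ⌊$95,748/5⌋ = $19,149 → take DB $32,712. Book value $98,136.

$32,712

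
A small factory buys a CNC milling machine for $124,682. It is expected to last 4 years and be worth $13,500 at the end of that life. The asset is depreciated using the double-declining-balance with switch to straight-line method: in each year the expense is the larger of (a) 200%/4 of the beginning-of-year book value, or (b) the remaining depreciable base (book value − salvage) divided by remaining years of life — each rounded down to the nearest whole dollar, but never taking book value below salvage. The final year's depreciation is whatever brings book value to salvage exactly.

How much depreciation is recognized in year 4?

Depreciable base = $124,682 − $13,500 = $111,182.
Year 1: DB = ⌊$124,682 × 200%/4⌋ = $62,341; SL = ⌊$111,182/4⌋ = $27,795 → take DB $62,341. Book value $62,341.
Year 2: DB = ⌊$62,341 × 200%/4⌋ = $31,170; SL = ⌊$48,841/3⌋ = $16,280 → take DB $31,170. Book value $31,171.
Year 3: DB = ⌊$31,171 × 200%/4⌋ = $15,585; SL = ⌊$17,671/2⌋ = $8,835 → take DB $15,585. Book value $15,586.
Year 4 (final): $15,586 − $13,500 = $2,086. Book value $13,500.

$2,086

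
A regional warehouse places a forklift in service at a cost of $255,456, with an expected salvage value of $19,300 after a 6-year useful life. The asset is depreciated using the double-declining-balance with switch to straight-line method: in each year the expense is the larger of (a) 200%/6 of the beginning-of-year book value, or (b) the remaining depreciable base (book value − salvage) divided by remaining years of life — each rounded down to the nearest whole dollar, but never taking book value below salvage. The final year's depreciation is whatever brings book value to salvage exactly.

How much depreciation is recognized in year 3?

$37,845

Depreciable base = $255,456 − $19,300 = $236,156.
Year 1: DB = ⌊$255,456 × 200%/6⌋ = $85,152; SL = ⌊$236,156/6⌋ = $39,359 → take DB $85,152. Book value $170,304.
Year 2: DB = ⌊$170,304 × 200%/6⌋ = $56,768; SL = ⌊$151,004/5⌋ = $30,200 → take DB $56,768. Book value $113,536.
Year 3: DB = ⌊$113,536 × 200%/6⌋ = $37,845; SL = ⌊$94,236/4⌋ = $23,559 → take DB $37,845. Book value $75,691.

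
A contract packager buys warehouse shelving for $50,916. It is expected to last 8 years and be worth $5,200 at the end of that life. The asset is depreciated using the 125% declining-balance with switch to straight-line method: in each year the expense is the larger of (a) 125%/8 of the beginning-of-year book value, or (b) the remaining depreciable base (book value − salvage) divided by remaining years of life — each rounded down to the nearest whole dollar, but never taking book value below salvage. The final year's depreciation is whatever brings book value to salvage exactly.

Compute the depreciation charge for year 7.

Depreciable base = $50,916 − $5,200 = $45,716.
Year 1: DB = ⌊$50,916 × 125%/8⌋ = $7,955; SL = ⌊$45,716/8⌋ = $5,714 → take DB $7,955. Book value $42,961.
Year 2: DB = ⌊$42,961 × 125%/8⌋ = $6,712; SL = ⌊$37,761/7⌋ = $5,394 → take DB $6,712. Book value $36,249.
Year 3: DB = ⌊$36,249 × 125%/8⌋ = $5,663; SL = ⌊$31,049/6⌋ = $5,174 → take DB $5,663. Book value $30,586.
Year 4: DB = ⌊$30,586 × 125%/8⌋ = $4,779; SL = ⌊$25,386/5⌋ = $5,077 → take SL $5,077. Book value $25,509.
Year 5: DB = ⌊$25,509 × 125%/8⌋ = $3,985; SL = ⌊$20,309/4⌋ = $5,077 → take SL $5,077. Book value $20,432.
Year 6: DB = ⌊$20,432 × 125%/8⌋ = $3,192; SL = ⌊$15,232/3⌋ = $5,077 → take SL $5,077. Book value $15,355.
Year 7: DB = ⌊$15,355 × 125%/8⌋ = $2,399; SL = ⌊$10,155/2⌋ = $5,077 → take SL $5,077. Book value $10,278.

$5,077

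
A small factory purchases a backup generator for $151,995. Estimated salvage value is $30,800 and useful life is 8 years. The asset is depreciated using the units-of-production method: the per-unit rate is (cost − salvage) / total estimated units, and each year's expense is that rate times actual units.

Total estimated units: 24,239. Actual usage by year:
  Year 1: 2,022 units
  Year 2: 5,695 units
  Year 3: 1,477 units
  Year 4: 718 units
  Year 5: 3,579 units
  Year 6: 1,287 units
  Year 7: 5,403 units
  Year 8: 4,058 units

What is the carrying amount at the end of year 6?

Depreciable base = $151,995 − $30,800 = $121,195.
Rate = $121,195 / 24,239 units = $5 per unit.
Year 1: 2,022 × $5 = $10,110. Book value $141,885.
Year 2: 5,695 × $5 = $28,475. Book value $113,410.
Year 3: 1,477 × $5 = $7,385. Book value $106,025.
Year 4: 718 × $5 = $3,590. Book value $102,435.
Year 5: 3,579 × $5 = $17,895. Book value $84,540.
Year 6: 1,287 × $5 = $6,435. Book value $78,105.

$78,105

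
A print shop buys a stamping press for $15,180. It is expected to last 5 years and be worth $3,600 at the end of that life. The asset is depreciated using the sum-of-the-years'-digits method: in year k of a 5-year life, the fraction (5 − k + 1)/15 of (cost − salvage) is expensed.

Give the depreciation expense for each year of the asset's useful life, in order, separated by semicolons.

Depreciable base = $15,180 − $3,600 = $11,580.
Sum of the years' digits = 5+4+3+2+1 = 15.
Year 1: $11,580 × 5/15 = $3,860. Book value $11,320.
Year 2: $11,580 × 4/15 = $3,088. Book value $8,232.
Year 3: $11,580 × 3/15 = $2,316. Book value $5,916.
Year 4: $11,580 × 2/15 = $1,544. Book value $4,372.
Year 5: $11,580 × 1/15 = $772. Book value $3,600.

$3,860; $3,088; $2,316; $1,544; $772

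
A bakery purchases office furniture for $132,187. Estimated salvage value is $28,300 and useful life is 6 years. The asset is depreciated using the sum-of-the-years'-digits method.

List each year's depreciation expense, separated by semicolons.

$29,682; $24,735; $19,788; $14,841; $9,894; $4,947

Depreciable base = $132,187 − $28,300 = $103,887.
Sum of the years' digits = 6+5+4+3+2+1 = 21.
Year 1: $103,887 × 6/21 = $29,682. Book value $102,505.
Year 2: $103,887 × 5/21 = $24,735. Book value $77,770.
Year 3: $103,887 × 4/21 = $19,788. Book value $57,982.
Year 4: $103,887 × 3/21 = $14,841. Book value $43,141.
Year 5: $103,887 × 2/21 = $9,894. Book value $33,247.
Year 6: $103,887 × 1/21 = $4,947. Book value $28,300.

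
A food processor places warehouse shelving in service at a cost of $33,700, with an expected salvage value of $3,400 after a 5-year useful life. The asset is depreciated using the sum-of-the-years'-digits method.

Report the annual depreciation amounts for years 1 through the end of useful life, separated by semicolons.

Depreciable base = $33,700 − $3,400 = $30,300.
Sum of the years' digits = 5+4+3+2+1 = 15.
Year 1: $30,300 × 5/15 = $10,100. Book value $23,600.
Year 2: $30,300 × 4/15 = $8,080. Book value $15,520.
Year 3: $30,300 × 3/15 = $6,060. Book value $9,460.
Year 4: $30,300 × 2/15 = $4,040. Book value $5,420.
Year 5: $30,300 × 1/15 = $2,020. Book value $3,400.

$10,100; $8,080; $6,060; $4,040; $2,020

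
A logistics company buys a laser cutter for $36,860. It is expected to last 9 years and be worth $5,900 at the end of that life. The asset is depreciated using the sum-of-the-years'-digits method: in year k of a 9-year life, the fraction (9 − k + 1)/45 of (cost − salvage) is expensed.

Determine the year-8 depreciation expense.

Depreciable base = $36,860 − $5,900 = $30,960.
Sum of the years' digits = 9+8+7+6+5+4+3+2+1 = 45.
Year 1: $30,960 × 9/45 = $6,192. Book value $30,668.
Year 2: $30,960 × 8/45 = $5,504. Book value $25,164.
Year 3: $30,960 × 7/45 = $4,816. Book value $20,348.
Year 4: $30,960 × 6/45 = $4,128. Book value $16,220.
Year 5: $30,960 × 5/45 = $3,440. Book value $12,780.
Year 6: $30,960 × 4/45 = $2,752. Book value $10,028.
Year 7: $30,960 × 3/45 = $2,064. Book value $7,964.
Year 8: $30,960 × 2/45 = $1,376. Book value $6,588.

$1,376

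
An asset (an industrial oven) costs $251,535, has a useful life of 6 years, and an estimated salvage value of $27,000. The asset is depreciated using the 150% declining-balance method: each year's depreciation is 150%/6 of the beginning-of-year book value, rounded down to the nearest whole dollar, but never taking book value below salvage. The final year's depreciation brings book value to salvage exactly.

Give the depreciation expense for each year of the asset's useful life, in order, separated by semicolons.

$62,883; $47,163; $35,372; $26,529; $19,897; $32,691

Depreciable base = $251,535 − $27,000 = $224,535.
Year 1: ⌊$251,535 × 150%/6⌋ = $62,883. Book value $188,652.
Year 2: ⌊$188,652 × 150%/6⌋ = $47,163. Book value $141,489.
Year 3: ⌊$141,489 × 150%/6⌋ = $35,372. Book value $106,117.
Year 4: ⌊$106,117 × 150%/6⌋ = $26,529. Book value $79,588.
Year 5: ⌊$79,588 × 150%/6⌋ = $19,897. Book value $59,691.
Year 6 (final): $59,691 − $27,000 = $32,691. Book value $27,000.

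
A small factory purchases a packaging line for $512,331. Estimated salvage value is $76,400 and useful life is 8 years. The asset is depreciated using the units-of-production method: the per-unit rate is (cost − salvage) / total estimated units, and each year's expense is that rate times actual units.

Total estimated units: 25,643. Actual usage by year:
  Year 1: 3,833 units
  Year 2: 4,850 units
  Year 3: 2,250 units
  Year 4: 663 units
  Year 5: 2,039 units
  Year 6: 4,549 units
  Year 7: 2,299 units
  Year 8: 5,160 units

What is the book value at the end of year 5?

Depreciable base = $512,331 − $76,400 = $435,931.
Rate = $435,931 / 25,643 units = $17 per unit.
Year 1: 3,833 × $17 = $65,161. Book value $447,170.
Year 2: 4,850 × $17 = $82,450. Book value $364,720.
Year 3: 2,250 × $17 = $38,250. Book value $326,470.
Year 4: 663 × $17 = $11,271. Book value $315,199.
Year 5: 2,039 × $17 = $34,663. Book value $280,536.

$280,536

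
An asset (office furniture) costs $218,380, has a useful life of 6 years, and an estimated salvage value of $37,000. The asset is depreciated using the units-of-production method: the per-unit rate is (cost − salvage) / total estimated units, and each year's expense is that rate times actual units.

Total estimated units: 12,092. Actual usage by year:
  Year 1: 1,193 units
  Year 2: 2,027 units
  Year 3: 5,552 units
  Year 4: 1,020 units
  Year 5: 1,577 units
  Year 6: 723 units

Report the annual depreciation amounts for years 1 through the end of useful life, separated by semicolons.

$17,895; $30,405; $83,280; $15,300; $23,655; $10,845

Depreciable base = $218,380 − $37,000 = $181,380.
Rate = $181,380 / 12,092 units = $15 per unit.
Year 1: 1,193 × $15 = $17,895. Book value $200,485.
Year 2: 2,027 × $15 = $30,405. Book value $170,080.
Year 3: 5,552 × $15 = $83,280. Book value $86,800.
Year 4: 1,020 × $15 = $15,300. Book value $71,500.
Year 5: 1,577 × $15 = $23,655. Book value $47,845.
Year 6: 723 × $15 = $10,845. Book value $37,000.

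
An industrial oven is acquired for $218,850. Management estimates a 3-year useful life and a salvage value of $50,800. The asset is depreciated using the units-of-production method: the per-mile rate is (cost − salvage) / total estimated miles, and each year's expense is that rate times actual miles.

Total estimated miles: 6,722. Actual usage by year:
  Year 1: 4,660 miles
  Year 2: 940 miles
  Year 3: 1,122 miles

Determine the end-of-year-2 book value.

$78,850

Depreciable base = $218,850 − $50,800 = $168,050.
Rate = $168,050 / 6,722 miles = $25 per mile.
Year 1: 4,660 × $25 = $116,500. Book value $102,350.
Year 2: 940 × $25 = $23,500. Book value $78,850.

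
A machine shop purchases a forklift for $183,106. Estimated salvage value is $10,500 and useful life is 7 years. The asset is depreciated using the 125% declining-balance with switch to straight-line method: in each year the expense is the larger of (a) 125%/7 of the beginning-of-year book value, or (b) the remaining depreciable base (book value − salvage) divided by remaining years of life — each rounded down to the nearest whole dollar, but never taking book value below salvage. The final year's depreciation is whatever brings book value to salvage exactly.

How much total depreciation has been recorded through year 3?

Depreciable base = $183,106 − $10,500 = $172,606.
Year 1: DB = ⌊$183,106 × 125%/7⌋ = $32,697; SL = ⌊$172,606/7⌋ = $24,658 → take DB $32,697. Book value $150,409.
Year 2: DB = ⌊$150,409 × 125%/7⌋ = $26,858; SL = ⌊$139,909/6⌋ = $23,318 → take DB $26,858. Book value $123,551.
Year 3: DB = ⌊$123,551 × 125%/7⌋ = $22,062; SL = ⌊$113,051/5⌋ = $22,610 → take SL $22,610. Book value $100,941.
Accumulated through year 3 = $183,106 − $100,941 = $82,165.

$82,165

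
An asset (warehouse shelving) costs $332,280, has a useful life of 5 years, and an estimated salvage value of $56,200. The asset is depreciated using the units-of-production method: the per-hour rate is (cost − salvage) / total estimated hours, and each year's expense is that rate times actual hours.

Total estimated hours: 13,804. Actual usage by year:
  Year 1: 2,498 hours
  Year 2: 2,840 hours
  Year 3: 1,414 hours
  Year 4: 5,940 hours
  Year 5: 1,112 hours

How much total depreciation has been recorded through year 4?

Depreciable base = $332,280 − $56,200 = $276,080.
Rate = $276,080 / 13,804 hours = $20 per hour.
Year 1: 2,498 × $20 = $49,960. Book value $282,320.
Year 2: 2,840 × $20 = $56,800. Book value $225,520.
Year 3: 1,414 × $20 = $28,280. Book value $197,240.
Year 4: 5,940 × $20 = $118,800. Book value $78,440.
Accumulated through year 4 = $332,280 − $78,440 = $253,840.

$253,840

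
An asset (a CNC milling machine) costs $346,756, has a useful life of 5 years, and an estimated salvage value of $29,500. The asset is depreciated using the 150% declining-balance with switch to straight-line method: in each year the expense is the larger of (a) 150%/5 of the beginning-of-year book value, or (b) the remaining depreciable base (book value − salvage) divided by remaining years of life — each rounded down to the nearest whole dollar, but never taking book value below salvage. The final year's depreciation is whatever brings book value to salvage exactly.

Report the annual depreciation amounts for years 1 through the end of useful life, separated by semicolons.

Depreciable base = $346,756 − $29,500 = $317,256.
Year 1: DB = ⌊$346,756 × 150%/5⌋ = $104,026; SL = ⌊$317,256/5⌋ = $63,451 → take DB $104,026. Book value $242,730.
Year 2: DB = ⌊$242,730 × 150%/5⌋ = $72,819; SL = ⌊$213,230/4⌋ = $53,307 → take DB $72,819. Book value $169,911.
Year 3: DB = ⌊$169,911 × 150%/5⌋ = $50,973; SL = ⌊$140,411/3⌋ = $46,803 → take DB $50,973. Book value $118,938.
Year 4: DB = ⌊$118,938 × 150%/5⌋ = $35,681; SL = ⌊$89,438/2⌋ = $44,719 → take SL $44,719. Book value $74,219.
Year 5 (final): $74,219 − $29,500 = $44,719. Book value $29,500.

$104,026; $72,819; $50,973; $44,719; $44,719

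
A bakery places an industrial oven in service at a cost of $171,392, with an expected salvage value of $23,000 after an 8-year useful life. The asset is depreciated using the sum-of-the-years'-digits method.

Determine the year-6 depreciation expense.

$12,366

Depreciable base = $171,392 − $23,000 = $148,392.
Sum of the years' digits = 8+7+6+5+4+3+2+1 = 36.
Year 1: $148,392 × 8/36 = $32,976. Book value $138,416.
Year 2: $148,392 × 7/36 = $28,854. Book value $109,562.
Year 3: $148,392 × 6/36 = $24,732. Book value $84,830.
Year 4: $148,392 × 5/36 = $20,610. Book value $64,220.
Year 5: $148,392 × 4/36 = $16,488. Book value $47,732.
Year 6: $148,392 × 3/36 = $12,366. Book value $35,366.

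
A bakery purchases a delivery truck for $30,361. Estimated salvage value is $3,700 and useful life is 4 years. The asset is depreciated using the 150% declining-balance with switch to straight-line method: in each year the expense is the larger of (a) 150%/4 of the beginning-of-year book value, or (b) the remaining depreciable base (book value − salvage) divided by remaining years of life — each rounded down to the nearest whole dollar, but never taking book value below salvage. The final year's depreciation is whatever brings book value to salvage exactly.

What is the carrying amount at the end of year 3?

Depreciable base = $30,361 − $3,700 = $26,661.
Year 1: DB = ⌊$30,361 × 150%/4⌋ = $11,385; SL = ⌊$26,661/4⌋ = $6,665 → take DB $11,385. Book value $18,976.
Year 2: DB = ⌊$18,976 × 150%/4⌋ = $7,116; SL = ⌊$15,276/3⌋ = $5,092 → take DB $7,116. Book value $11,860.
Year 3: DB = ⌊$11,860 × 150%/4⌋ = $4,447; SL = ⌊$8,160/2⌋ = $4,080 → take DB $4,447. Book value $7,413.

$7,413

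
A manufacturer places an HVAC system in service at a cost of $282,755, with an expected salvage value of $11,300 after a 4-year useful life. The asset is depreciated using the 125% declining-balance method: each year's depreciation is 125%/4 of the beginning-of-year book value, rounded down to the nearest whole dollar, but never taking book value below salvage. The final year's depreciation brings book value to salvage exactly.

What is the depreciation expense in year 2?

$60,748

Depreciable base = $282,755 − $11,300 = $271,455.
Year 1: ⌊$282,755 × 125%/4⌋ = $88,360. Book value $194,395.
Year 2: ⌊$194,395 × 125%/4⌋ = $60,748. Book value $133,647.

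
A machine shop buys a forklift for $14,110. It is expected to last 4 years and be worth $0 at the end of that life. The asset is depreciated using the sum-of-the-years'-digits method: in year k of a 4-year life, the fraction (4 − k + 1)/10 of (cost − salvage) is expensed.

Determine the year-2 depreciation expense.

$4,233

Depreciable base = $14,110 − $0 = $14,110.
Sum of the years' digits = 4+3+2+1 = 10.
Year 1: $14,110 × 4/10 = $5,644. Book value $8,466.
Year 2: $14,110 × 3/10 = $4,233. Book value $4,233.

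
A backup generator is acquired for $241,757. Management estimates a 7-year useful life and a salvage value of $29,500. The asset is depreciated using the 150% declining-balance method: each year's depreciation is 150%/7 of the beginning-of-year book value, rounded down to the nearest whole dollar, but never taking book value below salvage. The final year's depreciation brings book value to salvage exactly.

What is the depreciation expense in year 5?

Depreciable base = $241,757 − $29,500 = $212,257.
Year 1: ⌊$241,757 × 150%/7⌋ = $51,805. Book value $189,952.
Year 2: ⌊$189,952 × 150%/7⌋ = $40,704. Book value $149,248.
Year 3: ⌊$149,248 × 150%/7⌋ = $31,981. Book value $117,267.
Year 4: ⌊$117,267 × 150%/7⌋ = $25,128. Book value $92,139.
Year 5: ⌊$92,139 × 150%/7⌋ = $19,744. Book value $72,395.

$19,744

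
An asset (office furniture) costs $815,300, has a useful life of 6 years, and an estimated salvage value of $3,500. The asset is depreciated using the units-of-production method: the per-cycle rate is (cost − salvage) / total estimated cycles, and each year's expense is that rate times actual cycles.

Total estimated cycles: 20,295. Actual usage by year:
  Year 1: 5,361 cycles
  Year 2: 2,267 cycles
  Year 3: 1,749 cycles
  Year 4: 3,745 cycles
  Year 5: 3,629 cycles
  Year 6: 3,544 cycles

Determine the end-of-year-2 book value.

Depreciable base = $815,300 − $3,500 = $811,800.
Rate = $811,800 / 20,295 cycles = $40 per cycle.
Year 1: 5,361 × $40 = $214,440. Book value $600,860.
Year 2: 2,267 × $40 = $90,680. Book value $510,180.

$510,180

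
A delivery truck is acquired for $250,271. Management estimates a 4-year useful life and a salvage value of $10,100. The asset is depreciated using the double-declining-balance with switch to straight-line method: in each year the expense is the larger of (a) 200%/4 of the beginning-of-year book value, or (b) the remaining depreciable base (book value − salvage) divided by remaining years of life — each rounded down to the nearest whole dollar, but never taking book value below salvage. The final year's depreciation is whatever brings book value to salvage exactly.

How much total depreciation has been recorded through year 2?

Depreciable base = $250,271 − $10,100 = $240,171.
Year 1: DB = ⌊$250,271 × 200%/4⌋ = $125,135; SL = ⌊$240,171/4⌋ = $60,042 → take DB $125,135. Book value $125,136.
Year 2: DB = ⌊$125,136 × 200%/4⌋ = $62,568; SL = ⌊$115,036/3⌋ = $38,345 → take DB $62,568. Book value $62,568.
Accumulated through year 2 = $250,271 − $62,568 = $187,703.

$187,703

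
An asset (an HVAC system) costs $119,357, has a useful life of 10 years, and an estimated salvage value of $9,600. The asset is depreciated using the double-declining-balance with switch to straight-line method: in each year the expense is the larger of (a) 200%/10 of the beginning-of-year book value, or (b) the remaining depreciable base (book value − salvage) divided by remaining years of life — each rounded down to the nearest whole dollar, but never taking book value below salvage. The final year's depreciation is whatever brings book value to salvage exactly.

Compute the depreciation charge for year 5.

Depreciable base = $119,357 − $9,600 = $109,757.
Year 1: DB = ⌊$119,357 × 200%/10⌋ = $23,871; SL = ⌊$109,757/10⌋ = $10,975 → take DB $23,871. Book value $95,486.
Year 2: DB = ⌊$95,486 × 200%/10⌋ = $19,097; SL = ⌊$85,886/9⌋ = $9,542 → take DB $19,097. Book value $76,389.
Year 3: DB = ⌊$76,389 × 200%/10⌋ = $15,277; SL = ⌊$66,789/8⌋ = $8,348 → take DB $15,277. Book value $61,112.
Year 4: DB = ⌊$61,112 × 200%/10⌋ = $12,222; SL = ⌊$51,512/7⌋ = $7,358 → take DB $12,222. Book value $48,890.
Year 5: DB = ⌊$48,890 × 200%/10⌋ = $9,778; SL = ⌊$39,290/6⌋ = $6,548 → take DB $9,778. Book value $39,112.

$9,778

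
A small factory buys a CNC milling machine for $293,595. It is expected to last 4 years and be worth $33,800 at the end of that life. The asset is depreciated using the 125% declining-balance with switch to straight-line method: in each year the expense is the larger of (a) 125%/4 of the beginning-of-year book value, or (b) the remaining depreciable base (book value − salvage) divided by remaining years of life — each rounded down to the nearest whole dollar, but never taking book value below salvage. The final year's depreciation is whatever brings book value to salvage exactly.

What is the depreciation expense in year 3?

Depreciable base = $293,595 − $33,800 = $259,795.
Year 1: DB = ⌊$293,595 × 125%/4⌋ = $91,748; SL = ⌊$259,795/4⌋ = $64,948 → take DB $91,748. Book value $201,847.
Year 2: DB = ⌊$201,847 × 125%/4⌋ = $63,077; SL = ⌊$168,047/3⌋ = $56,015 → take DB $63,077. Book value $138,770.
Year 3: DB = ⌊$138,770 × 125%/4⌋ = $43,365; SL = ⌊$104,970/2⌋ = $52,485 → take SL $52,485. Book value $86,285.

$52,485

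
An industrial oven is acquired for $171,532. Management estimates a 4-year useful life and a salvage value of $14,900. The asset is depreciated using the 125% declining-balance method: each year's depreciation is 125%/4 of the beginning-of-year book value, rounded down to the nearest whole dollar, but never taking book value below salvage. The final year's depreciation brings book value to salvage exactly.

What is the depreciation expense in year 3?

Depreciable base = $171,532 − $14,900 = $156,632.
Year 1: ⌊$171,532 × 125%/4⌋ = $53,603. Book value $117,929.
Year 2: ⌊$117,929 × 125%/4⌋ = $36,852. Book value $81,077.
Year 3: ⌊$81,077 × 125%/4⌋ = $25,336. Book value $55,741.

$25,336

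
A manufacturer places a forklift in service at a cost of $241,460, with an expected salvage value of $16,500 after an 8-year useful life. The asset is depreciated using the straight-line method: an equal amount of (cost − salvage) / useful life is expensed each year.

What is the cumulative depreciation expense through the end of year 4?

$112,480

Depreciable base = $241,460 − $16,500 = $224,960.
Annual expense = $224,960 / 8 = $28,120.
End of year 1: book value $213,340.
End of year 2: book value $185,220.
End of year 3: book value $157,100.
End of year 4: book value $128,980.
Accumulated through year 4 = $241,460 − $128,980 = $112,480.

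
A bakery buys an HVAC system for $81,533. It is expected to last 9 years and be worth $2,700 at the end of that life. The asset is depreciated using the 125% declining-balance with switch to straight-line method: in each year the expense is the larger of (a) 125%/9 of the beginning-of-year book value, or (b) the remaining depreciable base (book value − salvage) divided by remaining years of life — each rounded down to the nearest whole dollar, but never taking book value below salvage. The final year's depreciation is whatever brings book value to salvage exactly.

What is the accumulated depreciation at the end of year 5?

Depreciable base = $81,533 − $2,700 = $78,833.
Year 1: DB = ⌊$81,533 × 125%/9⌋ = $11,324; SL = ⌊$78,833/9⌋ = $8,759 → take DB $11,324. Book value $70,209.
Year 2: DB = ⌊$70,209 × 125%/9⌋ = $9,751; SL = ⌊$67,509/8⌋ = $8,438 → take DB $9,751. Book value $60,458.
Year 3: DB = ⌊$60,458 × 125%/9⌋ = $8,396; SL = ⌊$57,758/7⌋ = $8,251 → take DB $8,396. Book value $52,062.
Year 4: DB = ⌊$52,062 × 125%/9⌋ = $7,230; SL = ⌊$49,362/6⌋ = $8,227 → take SL $8,227. Book value $43,835.
Year 5: DB = ⌊$43,835 × 125%/9⌋ = $6,088; SL = ⌊$41,135/5⌋ = $8,227 → take SL $8,227. Book value $35,608.
Accumulated through year 5 = $81,533 − $35,608 = $45,925.

$45,925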